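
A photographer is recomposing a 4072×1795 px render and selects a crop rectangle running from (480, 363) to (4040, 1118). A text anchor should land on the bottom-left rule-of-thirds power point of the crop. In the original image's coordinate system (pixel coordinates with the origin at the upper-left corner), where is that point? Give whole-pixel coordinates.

x = 1667 px, y = 866 px

Crop width = 4040 − 480 = 3560 px; one third is 1186.67 px.
Crop height = 1118 − 363 = 755 px; one third is 251.67 px.
The bottom-left point is one-third across and two-thirds down within the crop:
x = 480 + 1 × 1186.67 ≈ 1667; y = 363 + 2 × 251.67 ≈ 866.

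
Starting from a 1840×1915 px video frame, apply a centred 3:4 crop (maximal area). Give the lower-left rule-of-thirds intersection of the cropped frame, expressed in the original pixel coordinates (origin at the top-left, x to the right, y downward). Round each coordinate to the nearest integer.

1840/1915 > 3/4, so the 3:4 crop keeps the full height 1915 and trims width to 1915 × 3/4 = 1436.25 px.
Left offset = (1840 − 1436.25)/2 = 201.88 px; top offset = 0.
Lower-left is one-third across and two-thirds down within the crop:
x = 201.88 + 1 × 1436.25/3 ≈ 681; y = 0.00 + 2 × 1915.00/3 ≈ 1277.

(681, 1277)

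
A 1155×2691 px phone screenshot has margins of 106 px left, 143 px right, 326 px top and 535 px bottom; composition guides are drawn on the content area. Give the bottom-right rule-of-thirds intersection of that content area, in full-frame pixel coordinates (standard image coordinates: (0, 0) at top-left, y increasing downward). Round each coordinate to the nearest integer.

(710, 1546)

Content width = 1155 − 106 − 143 = 906 px; content height = 2691 − 326 − 535 = 1830 px.
Bottom-right is two-thirds across and two-thirds down within the content area.
x = 106 + 2 × 906/3 = 106 + 604.00 ≈ 710
y = 326 + 2 × 1830/3 = 326 + 1220.00 ≈ 1546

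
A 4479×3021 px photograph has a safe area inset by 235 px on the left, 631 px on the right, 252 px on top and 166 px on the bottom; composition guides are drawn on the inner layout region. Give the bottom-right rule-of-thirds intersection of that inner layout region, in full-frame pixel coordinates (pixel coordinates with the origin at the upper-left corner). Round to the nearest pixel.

(2644, 1987)

Content width = 4479 − 235 − 631 = 3613 px; content height = 3021 − 252 − 166 = 2603 px.
Bottom-right is two-thirds across and two-thirds down within the inner layout region.
x = 235 + 2 × 3613/3 = 235 + 2408.67 ≈ 2644
y = 252 + 2 × 2603/3 = 252 + 1735.33 ≈ 1987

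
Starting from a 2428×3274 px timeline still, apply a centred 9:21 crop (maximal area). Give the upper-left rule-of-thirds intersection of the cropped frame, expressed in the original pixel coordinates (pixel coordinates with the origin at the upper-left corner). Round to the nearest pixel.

2428/3274 > 9/21, so the 9:21 crop keeps the full height 3274 and trims width to 3274 × 9/21 = 1403.14 px.
Left offset = (2428 − 1403.14)/2 = 512.43 px; top offset = 0.
Upper-left is one-third across and one-third down within the crop:
x = 512.43 + 1 × 1403.14/3 ≈ 980; y = 0.00 + 1 × 3274.00/3 ≈ 1091.

x = 980 px, y = 1091 px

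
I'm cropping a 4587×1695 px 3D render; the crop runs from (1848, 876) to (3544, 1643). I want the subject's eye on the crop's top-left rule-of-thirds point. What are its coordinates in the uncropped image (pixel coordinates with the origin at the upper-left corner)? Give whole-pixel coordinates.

Crop width = 3544 − 1848 = 1696 px; one third is 565.33 px.
Crop height = 1643 − 876 = 767 px; one third is 255.67 px.
The top-left point is one-third across and one-third down within the crop:
x = 1848 + 1 × 565.33 ≈ 2413; y = 876 + 1 × 255.67 ≈ 1132.

x = 2413 px, y = 1132 px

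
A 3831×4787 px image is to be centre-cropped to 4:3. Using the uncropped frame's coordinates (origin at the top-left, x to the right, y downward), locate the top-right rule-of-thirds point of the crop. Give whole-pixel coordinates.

x = 2554 px, y = 1915 px

3831/4787 < 4/3, so the 4:3 crop keeps the full width 3831 and trims height to 3831 × 3/4 = 2873.25 px.
Top offset = (4787 − 2873.25)/2 = 956.88 px; left offset = 0.
Top-right is two-thirds across and one-third down within the crop:
x = 0.00 + 2 × 3831.00/3 ≈ 2554; y = 956.88 + 1 × 2873.25/3 ≈ 1915.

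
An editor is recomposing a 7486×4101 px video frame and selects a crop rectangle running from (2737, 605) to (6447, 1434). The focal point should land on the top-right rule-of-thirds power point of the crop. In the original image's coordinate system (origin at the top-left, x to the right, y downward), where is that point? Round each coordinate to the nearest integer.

x = 5210 px, y = 881 px

Crop width = 6447 − 2737 = 3710 px; one third is 1236.67 px.
Crop height = 1434 − 605 = 829 px; one third is 276.33 px.
The top-right point is two-thirds across and one-third down within the crop:
x = 2737 + 2 × 1236.67 ≈ 5210; y = 605 + 1 × 276.33 ≈ 881.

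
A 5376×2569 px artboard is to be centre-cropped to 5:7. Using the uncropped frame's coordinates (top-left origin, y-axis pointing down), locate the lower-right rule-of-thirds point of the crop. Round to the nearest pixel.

5376/2569 > 5/7, so the 5:7 crop keeps the full height 2569 and trims width to 2569 × 5/7 = 1835.00 px.
Left offset = (5376 − 1835.00)/2 = 1770.50 px; top offset = 0.
Lower-right is two-thirds across and two-thirds down within the crop:
x = 1770.50 + 2 × 1835.00/3 ≈ 2994; y = 0.00 + 2 × 2569.00/3 ≈ 1713.

(2994, 1713)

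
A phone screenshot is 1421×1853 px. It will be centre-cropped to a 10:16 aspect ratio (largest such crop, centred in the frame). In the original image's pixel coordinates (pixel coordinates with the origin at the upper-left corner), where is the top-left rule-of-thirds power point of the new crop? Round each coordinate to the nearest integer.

x = 517 px, y = 618 px

1421/1853 > 10/16, so the 10:16 crop keeps the full height 1853 and trims width to 1853 × 10/16 = 1158.12 px.
Left offset = (1421 − 1158.12)/2 = 131.44 px; top offset = 0.
Top-left is one-third across and one-third down within the crop:
x = 131.44 + 1 × 1158.12/3 ≈ 517; y = 0.00 + 1 × 1853.00/3 ≈ 618.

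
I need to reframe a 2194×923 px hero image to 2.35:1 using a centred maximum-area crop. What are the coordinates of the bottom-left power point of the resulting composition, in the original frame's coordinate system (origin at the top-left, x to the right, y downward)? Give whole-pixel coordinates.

(735, 615)

2194/923 > 2.35/1, so the 2.35:1 crop keeps the full height 923 and trims width to 923 × 2.35/1 = 2169.05 px.
Left offset = (2194 − 2169.05)/2 = 12.47 px; top offset = 0.
Bottom-left is one-third across and two-thirds down within the crop:
x = 12.47 + 1 × 2169.05/3 ≈ 735; y = 0.00 + 2 × 923.00/3 ≈ 615.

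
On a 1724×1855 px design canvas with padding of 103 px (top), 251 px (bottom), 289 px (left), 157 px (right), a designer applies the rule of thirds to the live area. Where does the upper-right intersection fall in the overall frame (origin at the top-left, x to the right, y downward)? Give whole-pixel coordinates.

Content width = 1724 − 289 − 157 = 1278 px; content height = 1855 − 103 − 251 = 1501 px.
Upper-right is two-thirds across and one-third down within the live area.
x = 289 + 2 × 1278/3 = 289 + 852.00 ≈ 1141
y = 103 + 1 × 1501/3 = 103 + 500.33 ≈ 603

x = 1141 px, y = 603 px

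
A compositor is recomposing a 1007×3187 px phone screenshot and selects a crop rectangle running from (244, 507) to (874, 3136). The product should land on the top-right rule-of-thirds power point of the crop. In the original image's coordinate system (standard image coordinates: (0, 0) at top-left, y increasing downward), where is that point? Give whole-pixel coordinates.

Crop width = 874 − 244 = 630 px; one third is 210.00 px.
Crop height = 3136 − 507 = 2629 px; one third is 876.33 px.
The top-right point is two-thirds across and one-third down within the crop:
x = 244 + 2 × 210.00 ≈ 664; y = 507 + 1 × 876.33 ≈ 1383.

(664, 1383)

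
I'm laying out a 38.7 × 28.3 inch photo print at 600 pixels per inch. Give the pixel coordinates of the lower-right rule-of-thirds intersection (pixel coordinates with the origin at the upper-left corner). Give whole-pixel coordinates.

In pixels the canvas is 38.7 × 600 = 23220 wide and 28.3 × 600 = 16980 tall.
The lower-right point is two-thirds across and two-thirds down:
x = 2 × 23220/3 ≈ 15480; y = 2 × 16980/3 ≈ 11320.

x = 15480 px, y = 11320 px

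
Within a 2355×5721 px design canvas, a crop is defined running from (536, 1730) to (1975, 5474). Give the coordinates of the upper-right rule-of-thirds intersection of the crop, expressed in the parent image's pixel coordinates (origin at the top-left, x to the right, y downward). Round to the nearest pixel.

Crop width = 1975 − 536 = 1439 px; one third is 479.67 px.
Crop height = 5474 − 1730 = 3744 px; one third is 1248.00 px.
The upper-right point is two-thirds across and one-third down within the crop:
x = 536 + 2 × 479.67 ≈ 1495; y = 1730 + 1 × 1248.00 ≈ 2978.

(1495, 2978)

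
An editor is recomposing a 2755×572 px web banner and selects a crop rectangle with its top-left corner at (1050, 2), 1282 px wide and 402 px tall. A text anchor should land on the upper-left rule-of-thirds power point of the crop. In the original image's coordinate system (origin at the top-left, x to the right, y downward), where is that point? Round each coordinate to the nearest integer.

One third of the crop width 1282 is 427.33 px.
One third of the crop height 402 is 134.00 px.
The upper-left point is one-third across and one-third down within the crop:
x = 1050 + 1 × 427.33 ≈ 1477; y = 2 + 1 × 134.00 ≈ 136.

x = 1477 px, y = 136 px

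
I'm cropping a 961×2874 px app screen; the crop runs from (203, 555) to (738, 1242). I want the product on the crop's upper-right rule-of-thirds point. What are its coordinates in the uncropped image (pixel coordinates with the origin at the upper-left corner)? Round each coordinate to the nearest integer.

Crop width = 738 − 203 = 535 px; one third is 178.33 px.
Crop height = 1242 − 555 = 687 px; one third is 229.00 px.
The upper-right point is two-thirds across and one-third down within the crop:
x = 203 + 2 × 178.33 ≈ 560; y = 555 + 1 × 229.00 ≈ 784.

(560, 784)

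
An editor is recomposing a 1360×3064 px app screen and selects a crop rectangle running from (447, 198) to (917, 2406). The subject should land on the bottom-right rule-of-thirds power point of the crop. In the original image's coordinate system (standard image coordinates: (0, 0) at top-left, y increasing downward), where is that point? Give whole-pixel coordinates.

Crop width = 917 − 447 = 470 px; one third is 156.67 px.
Crop height = 2406 − 198 = 2208 px; one third is 736.00 px.
The bottom-right point is two-thirds across and two-thirds down within the crop:
x = 447 + 2 × 156.67 ≈ 760; y = 198 + 2 × 736.00 ≈ 1670.

x = 760 px, y = 1670 px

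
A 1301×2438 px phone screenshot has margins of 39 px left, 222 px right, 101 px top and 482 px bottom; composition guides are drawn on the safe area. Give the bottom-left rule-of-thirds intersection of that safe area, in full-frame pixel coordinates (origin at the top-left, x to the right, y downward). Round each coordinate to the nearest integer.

Content width = 1301 − 39 − 222 = 1040 px; content height = 2438 − 101 − 482 = 1855 px.
Bottom-left is one-third across and two-thirds down within the safe area.
x = 39 + 1 × 1040/3 = 39 + 346.67 ≈ 386
y = 101 + 2 × 1855/3 = 101 + 1236.67 ≈ 1338

x = 386 px, y = 1338 px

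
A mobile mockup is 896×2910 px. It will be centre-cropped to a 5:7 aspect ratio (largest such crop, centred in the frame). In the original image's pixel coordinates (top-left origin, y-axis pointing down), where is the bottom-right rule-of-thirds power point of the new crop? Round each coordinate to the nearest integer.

x = 597 px, y = 1664 px

896/2910 < 5/7, so the 5:7 crop keeps the full width 896 and trims height to 896 × 7/5 = 1254.40 px.
Top offset = (2910 − 1254.40)/2 = 827.80 px; left offset = 0.
Bottom-right is two-thirds across and two-thirds down within the crop:
x = 0.00 + 2 × 896.00/3 ≈ 597; y = 827.80 + 2 × 1254.40/3 ≈ 1664.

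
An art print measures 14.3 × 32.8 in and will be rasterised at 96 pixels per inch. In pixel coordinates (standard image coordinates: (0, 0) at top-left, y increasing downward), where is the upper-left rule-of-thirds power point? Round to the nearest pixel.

In pixels the canvas is 14.3 × 96 = 1372.8 wide and 32.8 × 96 = 3148.8 tall.
The upper-left point is one-third across and one-third down:
x = 1 × 1372.8/3 ≈ 458; y = 1 × 3148.8/3 ≈ 1050.

x = 458 px, y = 1050 px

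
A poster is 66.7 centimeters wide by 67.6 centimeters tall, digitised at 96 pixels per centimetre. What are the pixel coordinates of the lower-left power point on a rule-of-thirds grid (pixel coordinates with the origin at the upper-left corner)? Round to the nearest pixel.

In pixels the canvas is 66.7 × 96 = 6403.2 wide and 67.6 × 96 = 6489.6 tall.
The lower-left point is one-third across and two-thirds down:
x = 1 × 6403.2/3 ≈ 2134; y = 2 × 6489.6/3 ≈ 4326.

(2134, 4326)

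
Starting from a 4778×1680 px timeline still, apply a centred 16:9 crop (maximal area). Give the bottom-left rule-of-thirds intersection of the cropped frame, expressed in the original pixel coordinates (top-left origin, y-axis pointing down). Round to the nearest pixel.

4778/1680 > 16/9, so the 16:9 crop keeps the full height 1680 and trims width to 1680 × 16/9 = 2986.67 px.
Left offset = (4778 − 2986.67)/2 = 895.67 px; top offset = 0.
Bottom-left is one-third across and two-thirds down within the crop:
x = 895.67 + 1 × 2986.67/3 ≈ 1891; y = 0.00 + 2 × 1680.00/3 ≈ 1120.

x = 1891 px, y = 1120 px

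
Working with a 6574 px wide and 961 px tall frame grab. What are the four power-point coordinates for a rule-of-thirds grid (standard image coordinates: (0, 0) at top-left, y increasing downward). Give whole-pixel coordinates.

(2191, 320), (4383, 320), (2191, 641), (4383, 641)

One third of 6574 is 2191.33; one third of 961 is 320.33.
Vertical third lines at x = 2191 and x = 4383; horizontal third lines at y = 320 and y = 641.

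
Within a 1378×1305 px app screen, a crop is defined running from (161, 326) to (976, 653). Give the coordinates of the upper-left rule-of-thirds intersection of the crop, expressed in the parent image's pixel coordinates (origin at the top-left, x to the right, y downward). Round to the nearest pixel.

x = 433 px, y = 435 px

Crop width = 976 − 161 = 815 px; one third is 271.67 px.
Crop height = 653 − 326 = 327 px; one third is 109.00 px.
The upper-left point is one-third across and one-third down within the crop:
x = 161 + 1 × 271.67 ≈ 433; y = 326 + 1 × 109.00 ≈ 435.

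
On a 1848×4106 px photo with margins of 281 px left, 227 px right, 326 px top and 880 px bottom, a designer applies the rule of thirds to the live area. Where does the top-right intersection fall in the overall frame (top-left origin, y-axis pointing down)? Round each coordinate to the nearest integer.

(1174, 1293)

Content width = 1848 − 281 − 227 = 1340 px; content height = 4106 − 326 − 880 = 2900 px.
Top-right is two-thirds across and one-third down within the live area.
x = 281 + 2 × 1340/3 = 281 + 893.33 ≈ 1174
y = 326 + 1 × 2900/3 = 326 + 966.67 ≈ 1293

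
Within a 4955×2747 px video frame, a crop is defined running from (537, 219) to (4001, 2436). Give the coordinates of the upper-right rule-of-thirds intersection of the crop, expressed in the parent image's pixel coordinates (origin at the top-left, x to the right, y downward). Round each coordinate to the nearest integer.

Crop width = 4001 − 537 = 3464 px; one third is 1154.67 px.
Crop height = 2436 − 219 = 2217 px; one third is 739.00 px.
The upper-right point is two-thirds across and one-third down within the crop:
x = 537 + 2 × 1154.67 ≈ 2846; y = 219 + 1 × 739.00 ≈ 958.

(2846, 958)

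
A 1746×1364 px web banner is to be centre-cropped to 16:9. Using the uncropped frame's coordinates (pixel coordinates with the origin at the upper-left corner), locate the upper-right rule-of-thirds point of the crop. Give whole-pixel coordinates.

1746/1364 < 16/9, so the 16:9 crop keeps the full width 1746 and trims height to 1746 × 9/16 = 982.12 px.
Top offset = (1364 − 982.12)/2 = 190.94 px; left offset = 0.
Upper-right is two-thirds across and one-third down within the crop:
x = 0.00 + 2 × 1746.00/3 ≈ 1164; y = 190.94 + 1 × 982.12/3 ≈ 518.

(1164, 518)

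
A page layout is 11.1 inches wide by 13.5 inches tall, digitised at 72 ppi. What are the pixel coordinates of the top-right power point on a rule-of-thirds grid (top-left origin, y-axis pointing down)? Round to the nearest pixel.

(533, 324)

In pixels the canvas is 11.1 × 72 = 799.2 wide and 13.5 × 72 = 972 tall.
The top-right point is two-thirds across and one-third down:
x = 2 × 799.2/3 ≈ 533; y = 1 × 972/3 ≈ 324.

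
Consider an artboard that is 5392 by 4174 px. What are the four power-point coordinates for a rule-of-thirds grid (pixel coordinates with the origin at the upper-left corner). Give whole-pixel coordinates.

One third of 5392 is 1797.33; one third of 4174 is 1391.33.
Vertical third lines at x = 1797 and x = 3595; horizontal third lines at y = 1391 and y = 2783.

(1797, 1391), (3595, 1391), (1797, 2783), (3595, 2783)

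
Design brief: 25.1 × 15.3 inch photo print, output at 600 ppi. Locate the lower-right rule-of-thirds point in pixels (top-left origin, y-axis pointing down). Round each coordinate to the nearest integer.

x = 10040 px, y = 6120 px

In pixels the canvas is 25.1 × 600 = 15060 wide and 15.3 × 600 = 9180 tall.
The lower-right point is two-thirds across and two-thirds down:
x = 2 × 15060/3 ≈ 10040; y = 2 × 9180/3 ≈ 6120.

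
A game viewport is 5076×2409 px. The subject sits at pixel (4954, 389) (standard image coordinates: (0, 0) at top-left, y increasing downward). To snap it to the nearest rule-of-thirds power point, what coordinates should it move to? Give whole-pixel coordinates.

Third lines: x ∈ {1692, 3384}, y ∈ {803, 1606}.
4954 is closer to x = 3384; 389 is closer to y = 803.
So the nearest intersection is the upper-right power point.

x = 3384 px, y = 803 px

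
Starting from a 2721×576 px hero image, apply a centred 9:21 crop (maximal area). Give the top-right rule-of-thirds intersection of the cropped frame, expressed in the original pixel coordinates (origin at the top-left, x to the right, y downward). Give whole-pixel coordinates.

2721/576 > 9/21, so the 9:21 crop keeps the full height 576 and trims width to 576 × 9/21 = 246.86 px.
Left offset = (2721 − 246.86)/2 = 1237.07 px; top offset = 0.
Top-right is two-thirds across and one-third down within the crop:
x = 1237.07 + 2 × 246.86/3 ≈ 1402; y = 0.00 + 1 × 576.00/3 ≈ 192.

(1402, 192)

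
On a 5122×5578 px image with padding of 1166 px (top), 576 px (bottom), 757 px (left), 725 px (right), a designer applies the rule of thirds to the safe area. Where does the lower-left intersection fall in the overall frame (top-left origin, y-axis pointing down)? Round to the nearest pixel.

x = 1970 px, y = 3723 px

Content width = 5122 − 757 − 725 = 3640 px; content height = 5578 − 1166 − 576 = 3836 px.
Lower-left is one-third across and two-thirds down within the safe area.
x = 757 + 1 × 3640/3 = 757 + 1213.33 ≈ 1970
y = 1166 + 2 × 3836/3 = 1166 + 2557.33 ≈ 3723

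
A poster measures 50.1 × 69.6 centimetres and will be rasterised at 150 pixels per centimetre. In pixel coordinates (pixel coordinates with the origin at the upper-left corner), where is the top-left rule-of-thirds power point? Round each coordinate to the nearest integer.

x = 2505 px, y = 3480 px

In pixels the canvas is 50.1 × 150 = 7515 wide and 69.6 × 150 = 10440 tall.
The top-left point is one-third across and one-third down:
x = 1 × 7515/3 ≈ 2505; y = 1 × 10440/3 ≈ 3480.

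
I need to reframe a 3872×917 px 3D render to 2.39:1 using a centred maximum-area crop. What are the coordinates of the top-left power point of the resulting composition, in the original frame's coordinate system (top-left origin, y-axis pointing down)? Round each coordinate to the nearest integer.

3872/917 > 2.39/1, so the 2.39:1 crop keeps the full height 917 and trims width to 917 × 2.39/1 = 2191.63 px.
Left offset = (3872 − 2191.63)/2 = 840.18 px; top offset = 0.
Top-left is one-third across and one-third down within the crop:
x = 840.18 + 1 × 2191.63/3 ≈ 1571; y = 0.00 + 1 × 917.00/3 ≈ 306.

(1571, 306)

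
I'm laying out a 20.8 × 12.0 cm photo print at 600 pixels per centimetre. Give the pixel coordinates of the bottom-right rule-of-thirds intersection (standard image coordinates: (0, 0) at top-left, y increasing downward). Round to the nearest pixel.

x = 8320 px, y = 4800 px

In pixels the canvas is 20.8 × 600 = 12480 wide and 12.0 × 600 = 7200 tall.
The bottom-right point is two-thirds across and two-thirds down:
x = 2 × 12480/3 ≈ 8320; y = 2 × 7200/3 ≈ 4800.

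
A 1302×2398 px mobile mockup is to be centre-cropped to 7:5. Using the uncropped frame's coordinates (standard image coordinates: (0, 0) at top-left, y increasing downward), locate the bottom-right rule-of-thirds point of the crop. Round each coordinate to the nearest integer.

x = 868 px, y = 1354 px

1302/2398 < 7/5, so the 7:5 crop keeps the full width 1302 and trims height to 1302 × 5/7 = 930.00 px.
Top offset = (2398 − 930.00)/2 = 734.00 px; left offset = 0.
Bottom-right is two-thirds across and two-thirds down within the crop:
x = 0.00 + 2 × 1302.00/3 ≈ 868; y = 734.00 + 2 × 930.00/3 ≈ 1354.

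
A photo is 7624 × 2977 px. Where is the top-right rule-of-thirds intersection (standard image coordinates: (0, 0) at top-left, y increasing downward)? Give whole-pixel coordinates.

The top-right point sits two-thirds of the way across and one-third of the way down.
x = 2 × 7624/3 ≈ 5083; y = 1 × 2977/3 ≈ 992.

x = 5083 px, y = 992 px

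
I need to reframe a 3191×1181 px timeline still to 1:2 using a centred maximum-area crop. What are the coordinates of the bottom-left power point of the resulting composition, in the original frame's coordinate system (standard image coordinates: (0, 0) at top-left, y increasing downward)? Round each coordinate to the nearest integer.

(1497, 787)

3191/1181 > 1/2, so the 1:2 crop keeps the full height 1181 and trims width to 1181 × 1/2 = 590.50 px.
Left offset = (3191 − 590.50)/2 = 1300.25 px; top offset = 0.
Bottom-left is one-third across and two-thirds down within the crop:
x = 1300.25 + 1 × 590.50/3 ≈ 1497; y = 0.00 + 2 × 1181.00/3 ≈ 787.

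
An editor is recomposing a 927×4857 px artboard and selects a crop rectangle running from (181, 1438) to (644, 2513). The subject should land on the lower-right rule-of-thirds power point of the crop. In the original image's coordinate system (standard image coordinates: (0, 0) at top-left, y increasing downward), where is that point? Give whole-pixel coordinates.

x = 490 px, y = 2155 px

Crop width = 644 − 181 = 463 px; one third is 154.33 px.
Crop height = 2513 − 1438 = 1075 px; one third is 358.33 px.
The lower-right point is two-thirds across and two-thirds down within the crop:
x = 181 + 2 × 154.33 ≈ 490; y = 1438 + 2 × 358.33 ≈ 2155.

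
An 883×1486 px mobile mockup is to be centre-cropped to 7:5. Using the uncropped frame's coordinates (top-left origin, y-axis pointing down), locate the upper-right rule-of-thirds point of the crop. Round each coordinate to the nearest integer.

883/1486 < 7/5, so the 7:5 crop keeps the full width 883 and trims height to 883 × 5/7 = 630.71 px.
Top offset = (1486 − 630.71)/2 = 427.64 px; left offset = 0.
Upper-right is two-thirds across and one-third down within the crop:
x = 0.00 + 2 × 883.00/3 ≈ 589; y = 427.64 + 1 × 630.71/3 ≈ 638.

(589, 638)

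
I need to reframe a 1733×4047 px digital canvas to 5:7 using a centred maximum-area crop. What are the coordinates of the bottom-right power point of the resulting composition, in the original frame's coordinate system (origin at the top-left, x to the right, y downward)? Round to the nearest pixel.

1733/4047 < 5/7, so the 5:7 crop keeps the full width 1733 and trims height to 1733 × 7/5 = 2426.20 px.
Top offset = (4047 − 2426.20)/2 = 810.40 px; left offset = 0.
Bottom-right is two-thirds across and two-thirds down within the crop:
x = 0.00 + 2 × 1733.00/3 ≈ 1155; y = 810.40 + 2 × 2426.20/3 ≈ 2428.

x = 1155 px, y = 2428 px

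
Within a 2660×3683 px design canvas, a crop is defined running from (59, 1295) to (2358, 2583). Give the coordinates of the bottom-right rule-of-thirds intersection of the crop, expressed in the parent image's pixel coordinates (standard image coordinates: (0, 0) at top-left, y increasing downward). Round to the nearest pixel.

(1592, 2154)

Crop width = 2358 − 59 = 2299 px; one third is 766.33 px.
Crop height = 2583 − 1295 = 1288 px; one third is 429.33 px.
The bottom-right point is two-thirds across and two-thirds down within the crop:
x = 59 + 2 × 766.33 ≈ 1592; y = 1295 + 2 × 429.33 ≈ 2154.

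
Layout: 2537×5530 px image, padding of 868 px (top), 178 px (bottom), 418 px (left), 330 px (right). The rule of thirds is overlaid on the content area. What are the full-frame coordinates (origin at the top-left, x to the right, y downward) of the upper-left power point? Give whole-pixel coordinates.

Content width = 2537 − 418 − 330 = 1789 px; content height = 5530 − 868 − 178 = 4484 px.
Upper-left is one-third across and one-third down within the content area.
x = 418 + 1 × 1789/3 = 418 + 596.33 ≈ 1014
y = 868 + 1 × 4484/3 = 868 + 1494.67 ≈ 2363

(1014, 2363)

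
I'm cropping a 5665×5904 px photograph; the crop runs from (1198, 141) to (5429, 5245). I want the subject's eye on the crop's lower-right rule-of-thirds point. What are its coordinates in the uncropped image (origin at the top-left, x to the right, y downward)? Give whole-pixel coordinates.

x = 4019 px, y = 3544 px

Crop width = 5429 − 1198 = 4231 px; one third is 1410.33 px.
Crop height = 5245 − 141 = 5104 px; one third is 1701.33 px.
The lower-right point is two-thirds across and two-thirds down within the crop:
x = 1198 + 2 × 1410.33 ≈ 4019; y = 141 + 2 × 1701.33 ≈ 3544.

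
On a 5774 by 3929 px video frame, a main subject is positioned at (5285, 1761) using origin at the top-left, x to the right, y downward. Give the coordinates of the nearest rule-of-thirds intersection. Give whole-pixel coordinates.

(3849, 1310)

Third lines: x ∈ {1925, 3849}, y ∈ {1310, 2619}.
5285 is closer to x = 3849; 1761 is closer to y = 1310.
So the nearest intersection is the upper-right power point.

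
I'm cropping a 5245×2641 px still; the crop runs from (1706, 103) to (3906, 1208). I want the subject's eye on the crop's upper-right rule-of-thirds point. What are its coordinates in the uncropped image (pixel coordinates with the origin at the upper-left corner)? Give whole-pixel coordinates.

x = 3173 px, y = 471 px

Crop width = 3906 − 1706 = 2200 px; one third is 733.33 px.
Crop height = 1208 − 103 = 1105 px; one third is 368.33 px.
The upper-right point is two-thirds across and one-third down within the crop:
x = 1706 + 2 × 733.33 ≈ 3173; y = 103 + 1 × 368.33 ≈ 471.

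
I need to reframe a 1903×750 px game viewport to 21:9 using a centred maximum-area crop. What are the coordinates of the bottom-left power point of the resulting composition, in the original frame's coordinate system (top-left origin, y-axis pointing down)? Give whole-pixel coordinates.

1903/750 > 21/9, so the 21:9 crop keeps the full height 750 and trims width to 750 × 21/9 = 1750.00 px.
Left offset = (1903 − 1750.00)/2 = 76.50 px; top offset = 0.
Bottom-left is one-third across and two-thirds down within the crop:
x = 76.50 + 1 × 1750.00/3 ≈ 660; y = 0.00 + 2 × 750.00/3 ≈ 500.

(660, 500)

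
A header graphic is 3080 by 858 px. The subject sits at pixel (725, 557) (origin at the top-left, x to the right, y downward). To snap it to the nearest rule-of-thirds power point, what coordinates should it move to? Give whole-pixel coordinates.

Third lines: x ∈ {1027, 2053}, y ∈ {286, 572}.
725 is closer to x = 1027; 557 is closer to y = 572.
So the nearest intersection is the lower-left power point.

(1027, 572)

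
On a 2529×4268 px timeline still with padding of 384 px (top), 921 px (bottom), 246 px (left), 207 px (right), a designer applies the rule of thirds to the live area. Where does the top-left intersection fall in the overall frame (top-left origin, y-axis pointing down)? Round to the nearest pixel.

Content width = 2529 − 246 − 207 = 2076 px; content height = 4268 − 384 − 921 = 2963 px.
Top-left is one-third across and one-third down within the live area.
x = 246 + 1 × 2076/3 = 246 + 692.00 ≈ 938
y = 384 + 1 × 2963/3 = 384 + 987.67 ≈ 1372

x = 938 px, y = 1372 px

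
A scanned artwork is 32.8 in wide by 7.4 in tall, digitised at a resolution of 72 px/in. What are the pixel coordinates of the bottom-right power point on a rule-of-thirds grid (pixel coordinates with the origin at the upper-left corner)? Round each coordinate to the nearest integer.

x = 1574 px, y = 355 px

In pixels the canvas is 32.8 × 72 = 2361.6 wide and 7.4 × 72 = 532.8 tall.
The bottom-right point is two-thirds across and two-thirds down:
x = 2 × 2361.6/3 ≈ 1574; y = 2 × 532.8/3 ≈ 355.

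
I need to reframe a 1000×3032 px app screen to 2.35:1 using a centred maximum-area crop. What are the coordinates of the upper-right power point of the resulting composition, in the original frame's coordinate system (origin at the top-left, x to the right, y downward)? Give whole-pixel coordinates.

1000/3032 < 2.35/1, so the 2.35:1 crop keeps the full width 1000 and trims height to 1000 × 1/2.35 = 425.53 px.
Top offset = (3032 − 425.53)/2 = 1303.23 px; left offset = 0.
Upper-right is two-thirds across and one-third down within the crop:
x = 0.00 + 2 × 1000.00/3 ≈ 667; y = 1303.23 + 1 × 425.53/3 ≈ 1445.

(667, 1445)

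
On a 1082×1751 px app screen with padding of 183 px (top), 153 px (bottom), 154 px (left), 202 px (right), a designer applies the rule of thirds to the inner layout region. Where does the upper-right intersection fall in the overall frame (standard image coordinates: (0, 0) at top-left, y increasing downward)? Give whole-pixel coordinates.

(638, 655)

Content width = 1082 − 154 − 202 = 726 px; content height = 1751 − 183 − 153 = 1415 px.
Upper-right is two-thirds across and one-third down within the inner layout region.
x = 154 + 2 × 726/3 = 154 + 484.00 ≈ 638
y = 183 + 1 × 1415/3 = 183 + 471.67 ≈ 655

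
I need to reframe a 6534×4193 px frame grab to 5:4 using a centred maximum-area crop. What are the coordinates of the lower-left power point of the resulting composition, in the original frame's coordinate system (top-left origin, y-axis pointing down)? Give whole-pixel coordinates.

6534/4193 > 5/4, so the 5:4 crop keeps the full height 4193 and trims width to 4193 × 5/4 = 5241.25 px.
Left offset = (6534 − 5241.25)/2 = 646.38 px; top offset = 0.
Lower-left is one-third across and two-thirds down within the crop:
x = 646.38 + 1 × 5241.25/3 ≈ 2393; y = 0.00 + 2 × 4193.00/3 ≈ 2795.

(2393, 2795)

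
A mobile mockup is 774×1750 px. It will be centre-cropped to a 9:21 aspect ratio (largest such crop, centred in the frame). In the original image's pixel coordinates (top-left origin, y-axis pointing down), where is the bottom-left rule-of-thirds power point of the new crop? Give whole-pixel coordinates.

(262, 1167)

774/1750 > 9/21, so the 9:21 crop keeps the full height 1750 and trims width to 1750 × 9/21 = 750.00 px.
Left offset = (774 − 750.00)/2 = 12.00 px; top offset = 0.
Bottom-left is one-third across and two-thirds down within the crop:
x = 12.00 + 1 × 750.00/3 ≈ 262; y = 0.00 + 2 × 1750.00/3 ≈ 1167.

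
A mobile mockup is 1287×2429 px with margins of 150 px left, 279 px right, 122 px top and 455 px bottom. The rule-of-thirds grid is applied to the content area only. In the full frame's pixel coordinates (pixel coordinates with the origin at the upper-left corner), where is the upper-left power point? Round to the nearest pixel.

(436, 739)

Content width = 1287 − 150 − 279 = 858 px; content height = 2429 − 122 − 455 = 1852 px.
Upper-left is one-third across and one-third down within the content area.
x = 150 + 1 × 858/3 = 150 + 286.00 ≈ 436
y = 122 + 1 × 1852/3 = 122 + 617.33 ≈ 739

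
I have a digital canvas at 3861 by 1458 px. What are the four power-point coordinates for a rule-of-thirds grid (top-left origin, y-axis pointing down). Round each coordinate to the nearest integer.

One third of 3861 is 1287; one third of 1458 is 486.
Vertical third lines at x = 1287 and x = 2574; horizontal third lines at y = 486 and y = 972.

(1287, 486), (2574, 486), (1287, 972), (2574, 972)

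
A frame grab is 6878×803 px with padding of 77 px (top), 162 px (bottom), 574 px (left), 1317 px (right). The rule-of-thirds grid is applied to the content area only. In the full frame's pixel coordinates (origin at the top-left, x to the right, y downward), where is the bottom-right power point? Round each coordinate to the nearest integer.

x = 3899 px, y = 453 px

Content width = 6878 − 574 − 1317 = 4987 px; content height = 803 − 77 − 162 = 564 px.
Bottom-right is two-thirds across and two-thirds down within the content area.
x = 574 + 2 × 4987/3 = 574 + 3324.67 ≈ 3899
y = 77 + 2 × 564/3 = 77 + 376.00 ≈ 453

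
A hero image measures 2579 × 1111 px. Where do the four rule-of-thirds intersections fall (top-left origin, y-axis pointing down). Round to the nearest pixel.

One third of 2579 is 859.67; one third of 1111 is 370.33.
Vertical third lines at x = 860 and x = 1719; horizontal third lines at y = 370 and y = 741.

(860, 370), (1719, 370), (860, 741), (1719, 741)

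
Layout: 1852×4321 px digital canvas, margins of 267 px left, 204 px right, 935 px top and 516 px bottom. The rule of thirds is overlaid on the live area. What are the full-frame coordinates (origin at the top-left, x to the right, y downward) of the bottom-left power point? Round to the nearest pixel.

(727, 2848)

Content width = 1852 − 267 − 204 = 1381 px; content height = 4321 − 935 − 516 = 2870 px.
Bottom-left is one-third across and two-thirds down within the live area.
x = 267 + 1 × 1381/3 = 267 + 460.33 ≈ 727
y = 935 + 2 × 2870/3 = 935 + 1913.33 ≈ 2848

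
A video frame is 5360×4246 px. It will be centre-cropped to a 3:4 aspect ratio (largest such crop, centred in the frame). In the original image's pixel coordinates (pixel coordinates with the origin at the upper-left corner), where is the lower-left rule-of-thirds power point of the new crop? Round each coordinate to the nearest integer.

(2149, 2831)

5360/4246 > 3/4, so the 3:4 crop keeps the full height 4246 and trims width to 4246 × 3/4 = 3184.50 px.
Left offset = (5360 − 3184.50)/2 = 1087.75 px; top offset = 0.
Lower-left is one-third across and two-thirds down within the crop:
x = 1087.75 + 1 × 3184.50/3 ≈ 2149; y = 0.00 + 2 × 4246.00/3 ≈ 2831.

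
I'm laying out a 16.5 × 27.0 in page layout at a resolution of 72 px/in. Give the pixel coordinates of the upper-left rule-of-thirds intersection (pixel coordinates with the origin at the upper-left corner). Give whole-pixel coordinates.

x = 396 px, y = 648 px

In pixels the canvas is 16.5 × 72 = 1188 wide and 27.0 × 72 = 1944 tall.
The upper-left point is one-third across and one-third down:
x = 1 × 1188/3 ≈ 396; y = 1 × 1944/3 ≈ 648.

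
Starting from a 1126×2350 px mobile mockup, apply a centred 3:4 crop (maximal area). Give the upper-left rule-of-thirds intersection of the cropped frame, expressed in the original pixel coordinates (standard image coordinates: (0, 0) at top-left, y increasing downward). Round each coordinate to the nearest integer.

1126/2350 < 3/4, so the 3:4 crop keeps the full width 1126 and trims height to 1126 × 4/3 = 1501.33 px.
Top offset = (2350 − 1501.33)/2 = 424.33 px; left offset = 0.
Upper-left is one-third across and one-third down within the crop:
x = 0.00 + 1 × 1126.00/3 ≈ 375; y = 424.33 + 1 × 1501.33/3 ≈ 925.

(375, 925)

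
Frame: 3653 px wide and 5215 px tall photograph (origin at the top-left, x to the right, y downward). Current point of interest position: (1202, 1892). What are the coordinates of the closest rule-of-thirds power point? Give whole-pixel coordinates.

Third lines: x ∈ {1218, 2435}, y ∈ {1738, 3477}.
1202 is closer to x = 1218; 1892 is closer to y = 1738.
So the nearest intersection is the upper-left power point.

x = 1218 px, y = 1738 px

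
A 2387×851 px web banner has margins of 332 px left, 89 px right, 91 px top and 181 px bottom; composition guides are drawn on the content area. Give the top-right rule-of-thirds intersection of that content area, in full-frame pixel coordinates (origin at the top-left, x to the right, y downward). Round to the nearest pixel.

Content width = 2387 − 332 − 89 = 1966 px; content height = 851 − 91 − 181 = 579 px.
Top-right is two-thirds across and one-third down within the content area.
x = 332 + 2 × 1966/3 = 332 + 1310.67 ≈ 1643
y = 91 + 1 × 579/3 = 91 + 193.00 ≈ 284

(1643, 284)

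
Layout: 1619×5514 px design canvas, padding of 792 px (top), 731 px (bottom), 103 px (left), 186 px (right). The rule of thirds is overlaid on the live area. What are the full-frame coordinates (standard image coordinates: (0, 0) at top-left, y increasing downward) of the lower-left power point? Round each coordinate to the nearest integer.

Content width = 1619 − 103 − 186 = 1330 px; content height = 5514 − 792 − 731 = 3991 px.
Lower-left is one-third across and two-thirds down within the live area.
x = 103 + 1 × 1330/3 = 103 + 443.33 ≈ 546
y = 792 + 2 × 3991/3 = 792 + 2660.67 ≈ 3453

(546, 3453)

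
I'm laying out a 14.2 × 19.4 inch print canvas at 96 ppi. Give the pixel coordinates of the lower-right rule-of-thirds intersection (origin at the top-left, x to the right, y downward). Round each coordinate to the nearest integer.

(909, 1242)

In pixels the canvas is 14.2 × 96 = 1363.2 wide and 19.4 × 96 = 1862.4 tall.
The lower-right point is two-thirds across and two-thirds down:
x = 2 × 1363.2/3 ≈ 909; y = 2 × 1862.4/3 ≈ 1242.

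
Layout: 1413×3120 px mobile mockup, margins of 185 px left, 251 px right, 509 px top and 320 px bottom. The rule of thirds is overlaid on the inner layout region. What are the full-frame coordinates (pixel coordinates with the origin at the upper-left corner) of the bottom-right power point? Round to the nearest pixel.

(836, 2036)

Content width = 1413 − 185 − 251 = 977 px; content height = 3120 − 509 − 320 = 2291 px.
Bottom-right is two-thirds across and two-thirds down within the inner layout region.
x = 185 + 2 × 977/3 = 185 + 651.33 ≈ 836
y = 509 + 2 × 2291/3 = 509 + 1527.33 ≈ 2036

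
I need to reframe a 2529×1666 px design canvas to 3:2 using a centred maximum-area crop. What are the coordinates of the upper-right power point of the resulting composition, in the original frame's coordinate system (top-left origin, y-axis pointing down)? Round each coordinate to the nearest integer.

x = 1681 px, y = 555 px

2529/1666 > 3/2, so the 3:2 crop keeps the full height 1666 and trims width to 1666 × 3/2 = 2499.00 px.
Left offset = (2529 − 2499.00)/2 = 15.00 px; top offset = 0.
Upper-right is two-thirds across and one-third down within the crop:
x = 15.00 + 2 × 2499.00/3 ≈ 1681; y = 0.00 + 1 × 1666.00/3 ≈ 555.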